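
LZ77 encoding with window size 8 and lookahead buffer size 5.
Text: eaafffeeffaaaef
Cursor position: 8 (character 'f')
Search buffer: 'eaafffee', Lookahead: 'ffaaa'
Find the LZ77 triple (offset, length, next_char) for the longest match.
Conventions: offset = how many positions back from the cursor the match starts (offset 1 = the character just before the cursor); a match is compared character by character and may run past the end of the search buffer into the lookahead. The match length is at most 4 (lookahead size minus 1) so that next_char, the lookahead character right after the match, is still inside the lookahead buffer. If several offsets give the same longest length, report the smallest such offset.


Try each offset into the search buffer:
  offset=1 (pos 7, char 'e'): match length 0
  offset=2 (pos 6, char 'e'): match length 0
  offset=3 (pos 5, char 'f'): match length 1
  offset=4 (pos 4, char 'f'): match length 2
  offset=5 (pos 3, char 'f'): match length 2
  offset=6 (pos 2, char 'a'): match length 0
  offset=7 (pos 1, char 'a'): match length 0
  offset=8 (pos 0, char 'e'): match length 0
Longest match has length 2, found at offsets 4, 5; take the smallest, offset 4.
next_char = character at position 8 + 2 = 10 -> 'a'

Best match: offset=4, length=2 (matching 'ff' starting at position 4)
LZ77 triple: (4, 2, 'a')


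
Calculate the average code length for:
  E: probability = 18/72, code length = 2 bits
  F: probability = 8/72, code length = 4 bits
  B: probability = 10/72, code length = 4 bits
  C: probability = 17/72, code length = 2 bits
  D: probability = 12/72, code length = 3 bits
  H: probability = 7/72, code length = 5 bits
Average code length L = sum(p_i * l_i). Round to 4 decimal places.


Weighted contributions p_i * l_i:
  E: (18/72) * 2 = 36/72
  F: (8/72) * 4 = 32/72
  B: (10/72) * 4 = 40/72
  C: (17/72) * 2 = 34/72
  D: (12/72) * 3 = 36/72
  H: (7/72) * 5 = 35/72
Sum = (36 + 32 + 40 + 34 + 36 + 35)/72 = 213/72

L = 213/72 = 2.9583 bits/symbol


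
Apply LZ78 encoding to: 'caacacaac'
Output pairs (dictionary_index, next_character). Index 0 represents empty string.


LZ78 encoding steps:
Dictionary: {0: ''}
Step 1: w='' (idx 0), next='c' -> output (0, 'c'), add 'c' as idx 1
Step 2: w='' (idx 0), next='a' -> output (0, 'a'), add 'a' as idx 2
Step 3: w='a' (idx 2), next='c' -> output (2, 'c'), add 'ac' as idx 3
Step 4: w='ac' (idx 3), next='a' -> output (3, 'a'), add 'aca' as idx 4
Step 5: w='ac' (idx 3), end of input -> output (3, '')


Encoded: [(0, 'c'), (0, 'a'), (2, 'c'), (3, 'a'), (3, '')]


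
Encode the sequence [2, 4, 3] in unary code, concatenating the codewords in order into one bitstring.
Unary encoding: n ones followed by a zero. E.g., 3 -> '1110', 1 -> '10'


Encode each number as n ones followed by a terminating 0:
  2 -> 110 (3 bits)
  4 -> 11110 (5 bits)
  3 -> 1110 (4 bits)
Total length = 3 + 5 + 4 = 12 bits.

Unary([2, 4, 3]) = 110111101110 (12 bits)


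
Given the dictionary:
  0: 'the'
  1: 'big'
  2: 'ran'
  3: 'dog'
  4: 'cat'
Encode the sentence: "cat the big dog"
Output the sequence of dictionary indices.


Look up each word in the dictionary:
  'cat' -> 4
  'the' -> 0
  'big' -> 1
  'dog' -> 3

Encoded: [4, 0, 1, 3]


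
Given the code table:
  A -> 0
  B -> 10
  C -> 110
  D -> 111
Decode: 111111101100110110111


Decoding:
111 -> D
111 -> D
10 -> B
110 -> C
0 -> A
110 -> C
110 -> C
111 -> D


Result: DDBCACCD


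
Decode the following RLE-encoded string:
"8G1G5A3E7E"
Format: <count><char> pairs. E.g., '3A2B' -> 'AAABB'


Expanding each <count><char> pair:
  8G -> 'GGGGGGGG'
  1G -> 'G'
  5A -> 'AAAAA'
  3E -> 'EEE'
  7E -> 'EEEEEEE'

Decoded = GGGGGGGGGAAAAAEEEEEEEEEE


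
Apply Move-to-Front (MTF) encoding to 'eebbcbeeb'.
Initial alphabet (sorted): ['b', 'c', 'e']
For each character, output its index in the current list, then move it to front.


MTF encoding:
'e': index 2 in ['b', 'c', 'e'] -> ['e', 'b', 'c']
'e': index 0 in ['e', 'b', 'c'] -> ['e', 'b', 'c']
'b': index 1 in ['e', 'b', 'c'] -> ['b', 'e', 'c']
'b': index 0 in ['b', 'e', 'c'] -> ['b', 'e', 'c']
'c': index 2 in ['b', 'e', 'c'] -> ['c', 'b', 'e']
'b': index 1 in ['c', 'b', 'e'] -> ['b', 'c', 'e']
'e': index 2 in ['b', 'c', 'e'] -> ['e', 'b', 'c']
'e': index 0 in ['e', 'b', 'c'] -> ['e', 'b', 'c']
'b': index 1 in ['e', 'b', 'c'] -> ['b', 'e', 'c']


Output: [2, 0, 1, 0, 2, 1, 2, 0, 1]


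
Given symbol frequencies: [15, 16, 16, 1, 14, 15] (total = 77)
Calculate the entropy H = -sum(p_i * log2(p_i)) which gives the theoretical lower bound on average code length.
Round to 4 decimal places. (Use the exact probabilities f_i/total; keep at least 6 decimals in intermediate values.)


Per-symbol terms -p_i * log2(p_i) with p_i = f_i/77:
  p = 15/77 = 0.194805: log2(p) = -2.359896, -p*log2(p) = 0.459720
  p = 16/77 = 0.207792: log2(p) = -2.266787, -p*log2(p) = 0.471021
  p = 16/77 = 0.207792: log2(p) = -2.266787, -p*log2(p) = 0.471021
  p = 1/77 = 0.012987: log2(p) = -6.266787, -p*log2(p) = 0.081387
  p = 14/77 = 0.181818: log2(p) = -2.459432, -p*log2(p) = 0.447169
  p = 15/77 = 0.194805: log2(p) = -2.359896, -p*log2(p) = 0.459720
H = 0.459720 + 0.471021 + 0.471021 + 0.081387 + 0.447169 + 0.459720 = 2.390038

H = 2.39 bits/symbol


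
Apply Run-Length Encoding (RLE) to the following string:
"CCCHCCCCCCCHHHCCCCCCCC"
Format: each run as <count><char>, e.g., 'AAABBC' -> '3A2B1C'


Scanning runs left to right:
  i=0: run of 'C' x 3 -> '3C'
  i=3: run of 'H' x 1 -> '1H'
  i=4: run of 'C' x 7 -> '7C'
  i=11: run of 'H' x 3 -> '3H'
  i=14: run of 'C' x 8 -> '8C'

RLE = 3C1H7C3H8C


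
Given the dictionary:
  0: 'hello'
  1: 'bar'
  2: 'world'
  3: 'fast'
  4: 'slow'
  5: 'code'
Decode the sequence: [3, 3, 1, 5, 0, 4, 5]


Look up each index in the dictionary:
  3 -> 'fast'
  3 -> 'fast'
  1 -> 'bar'
  5 -> 'code'
  0 -> 'hello'
  4 -> 'slow'
  5 -> 'code'

Decoded: "fast fast bar code hello slow code"


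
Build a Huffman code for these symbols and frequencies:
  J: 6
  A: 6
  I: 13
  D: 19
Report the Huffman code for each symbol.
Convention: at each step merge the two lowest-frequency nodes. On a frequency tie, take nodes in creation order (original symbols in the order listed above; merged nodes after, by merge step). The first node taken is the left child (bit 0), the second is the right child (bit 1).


Huffman tree construction:
Step 1: Merge J(6) + A(6) = 12
Step 2: Merge (J+A)(12) + I(13) = 25
Step 3: Merge D(19) + ((J+A)+I)(25) = 44
Read each symbol's code off the tree from the root (left child = 0, right child = 1).

Codes:
  J: 100 (length 3)
  A: 101 (length 3)
  I: 11 (length 2)
  D: 0 (length 1)
Average code length: 81/44 = 1.8409 bits/symbol


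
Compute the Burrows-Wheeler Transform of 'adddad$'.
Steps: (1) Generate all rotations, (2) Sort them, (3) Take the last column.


Rotations (sorted):
  0: $adddad -> last char: d
  1: ad$addd -> last char: d
  2: adddad$ -> last char: $
  3: d$addda -> last char: a
  4: dad$add -> last char: d
  5: ddad$ad -> last char: d
  6: dddad$a -> last char: a


BWT = dd$adda


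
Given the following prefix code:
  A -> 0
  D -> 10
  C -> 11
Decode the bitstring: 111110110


Decoding step by step:
Bits 11 -> C
Bits 11 -> C
Bits 10 -> D
Bits 11 -> C
Bits 0 -> A


Decoded message: CCDCA


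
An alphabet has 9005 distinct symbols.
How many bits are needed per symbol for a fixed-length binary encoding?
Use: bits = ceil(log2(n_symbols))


log2(9005) = 13.1365
Bracket: 2^13 = 8192 < 9005 <= 2^14 = 16384
So ceil(log2(9005)) = 14

bits = ceil(log2(9005)) = ceil(13.1365) = 14 bits


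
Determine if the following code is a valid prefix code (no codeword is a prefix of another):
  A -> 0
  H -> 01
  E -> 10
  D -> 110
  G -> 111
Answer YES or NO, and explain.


Checking each pair (does one codeword prefix another?):
  A='0' vs H='01': prefix -- VIOLATION

NO -- this is NOT a valid prefix code. A (0) is a prefix of H (01).


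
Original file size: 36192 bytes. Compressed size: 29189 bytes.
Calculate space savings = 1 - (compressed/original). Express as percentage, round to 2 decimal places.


ratio = compressed/original = 29189/36192 = 0.806504
savings = 1 - ratio = 1 - 0.806504 = 0.193496
as a percentage: 0.193496 * 100 = 19.35%

Space savings = 1 - 29189/36192 = 19.35%


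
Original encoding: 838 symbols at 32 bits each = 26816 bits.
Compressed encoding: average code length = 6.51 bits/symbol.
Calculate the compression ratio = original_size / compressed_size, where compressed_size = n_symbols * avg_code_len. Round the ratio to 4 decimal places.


original_size = n_symbols * orig_bits = 838 * 32 = 26816 bits
compressed_size = n_symbols * avg_code_len = 838 * 6.51 = 5455.38 bits
ratio = original_size / compressed_size = 26816 / 5455.38 = 4.9155

Compression ratio = 4.9155


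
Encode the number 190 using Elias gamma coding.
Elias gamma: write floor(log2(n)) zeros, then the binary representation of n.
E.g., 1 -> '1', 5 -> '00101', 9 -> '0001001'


num_bits = floor(log2(190)) + 1 = 8
leading_zeros = num_bits - 1 = 7
binary(190) = 10111110

Elias gamma(190) = '0000000' + '10111110' = 000000010111110 (15 bits)


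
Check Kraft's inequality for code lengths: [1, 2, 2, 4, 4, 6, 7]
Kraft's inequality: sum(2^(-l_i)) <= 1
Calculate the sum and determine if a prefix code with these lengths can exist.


Sum = 2^(-1) + 2^(-2) + 2^(-2) + 2^(-4) + 2^(-4) + 2^(-6) + 2^(-7)
    = 0.5 + 0.25 + 0.25 + 0.0625 + 0.0625 + 0.015625 + 0.0078125
    = 147/128 = 1.1484375
Since 1.1484375 > 1, Kraft's inequality is NOT satisfied.
A prefix code with these lengths CANNOT exist.

Kraft sum = 1.1484375. Not satisfied.


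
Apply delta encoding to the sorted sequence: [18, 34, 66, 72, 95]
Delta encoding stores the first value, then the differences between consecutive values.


First value: 18
Deltas:
  34 - 18 = 16
  66 - 34 = 32
  72 - 66 = 6
  95 - 72 = 23


Delta encoded: [18, 16, 32, 6, 23]


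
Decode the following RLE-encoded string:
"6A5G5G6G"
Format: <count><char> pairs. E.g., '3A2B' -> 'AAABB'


Expanding each <count><char> pair:
  6A -> 'AAAAAA'
  5G -> 'GGGGG'
  5G -> 'GGGGG'
  6G -> 'GGGGGG'

Decoded = AAAAAAGGGGGGGGGGGGGGGG


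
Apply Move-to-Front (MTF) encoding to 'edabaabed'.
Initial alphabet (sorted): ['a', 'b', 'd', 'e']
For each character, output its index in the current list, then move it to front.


MTF encoding:
'e': index 3 in ['a', 'b', 'd', 'e'] -> ['e', 'a', 'b', 'd']
'd': index 3 in ['e', 'a', 'b', 'd'] -> ['d', 'e', 'a', 'b']
'a': index 2 in ['d', 'e', 'a', 'b'] -> ['a', 'd', 'e', 'b']
'b': index 3 in ['a', 'd', 'e', 'b'] -> ['b', 'a', 'd', 'e']
'a': index 1 in ['b', 'a', 'd', 'e'] -> ['a', 'b', 'd', 'e']
'a': index 0 in ['a', 'b', 'd', 'e'] -> ['a', 'b', 'd', 'e']
'b': index 1 in ['a', 'b', 'd', 'e'] -> ['b', 'a', 'd', 'e']
'e': index 3 in ['b', 'a', 'd', 'e'] -> ['e', 'b', 'a', 'd']
'd': index 3 in ['e', 'b', 'a', 'd'] -> ['d', 'e', 'b', 'a']


Output: [3, 3, 2, 3, 1, 0, 1, 3, 3]


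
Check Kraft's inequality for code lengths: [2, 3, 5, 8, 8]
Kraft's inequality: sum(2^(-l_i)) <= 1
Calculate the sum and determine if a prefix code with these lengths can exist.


Sum = 2^(-2) + 2^(-3) + 2^(-5) + 2^(-8) + 2^(-8)
    = 0.25 + 0.125 + 0.03125 + 0.00390625 + 0.00390625
    = 106/256 = 0.4140625
Since 0.4140625 <= 1, Kraft's inequality IS satisfied.
A prefix code with these lengths CAN exist.

Kraft sum = 0.4140625. Satisfied.


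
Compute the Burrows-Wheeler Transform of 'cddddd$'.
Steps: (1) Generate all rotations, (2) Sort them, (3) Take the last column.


Rotations (sorted):
  0: $cddddd -> last char: d
  1: cddddd$ -> last char: $
  2: d$cdddd -> last char: d
  3: dd$cddd -> last char: d
  4: ddd$cdd -> last char: d
  5: dddd$cd -> last char: d
  6: ddddd$c -> last char: c


BWT = d$ddddc


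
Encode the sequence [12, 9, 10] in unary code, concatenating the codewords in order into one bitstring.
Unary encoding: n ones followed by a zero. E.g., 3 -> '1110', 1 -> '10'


Encode each number as n ones followed by a terminating 0:
  12 -> 1111111111110 (13 bits)
  9 -> 1111111110 (10 bits)
  10 -> 11111111110 (11 bits)
Total length = 13 + 10 + 11 = 34 bits.

Unary([12, 9, 10]) = 1111111111110111111111011111111110 (34 bits)


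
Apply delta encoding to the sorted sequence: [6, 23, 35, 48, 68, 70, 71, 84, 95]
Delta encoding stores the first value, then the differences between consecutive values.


First value: 6
Deltas:
  23 - 6 = 17
  35 - 23 = 12
  48 - 35 = 13
  68 - 48 = 20
  70 - 68 = 2
  71 - 70 = 1
  84 - 71 = 13
  95 - 84 = 11


Delta encoded: [6, 17, 12, 13, 20, 2, 1, 13, 11]


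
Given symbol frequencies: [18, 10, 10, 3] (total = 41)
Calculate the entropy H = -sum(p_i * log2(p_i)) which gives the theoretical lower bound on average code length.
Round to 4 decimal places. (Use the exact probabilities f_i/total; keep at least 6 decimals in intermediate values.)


Per-symbol terms -p_i * log2(p_i) with p_i = f_i/41:
  p = 18/41 = 0.439024: log2(p) = -1.187627, -p*log2(p) = 0.521397
  p = 10/41 = 0.243902: log2(p) = -2.035624, -p*log2(p) = 0.496494
  p = 10/41 = 0.243902: log2(p) = -2.035624, -p*log2(p) = 0.496494
  p = 3/41 = 0.073171: log2(p) = -3.772590, -p*log2(p) = 0.276043
H = 0.521397 + 0.496494 + 0.496494 + 0.276043 = 1.790428

H = 1.7904 bits/symbol


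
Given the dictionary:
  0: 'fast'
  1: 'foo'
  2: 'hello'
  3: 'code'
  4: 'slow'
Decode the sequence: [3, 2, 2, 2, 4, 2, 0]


Look up each index in the dictionary:
  3 -> 'code'
  2 -> 'hello'
  2 -> 'hello'
  2 -> 'hello'
  4 -> 'slow'
  2 -> 'hello'
  0 -> 'fast'

Decoded: "code hello hello hello slow hello fast"


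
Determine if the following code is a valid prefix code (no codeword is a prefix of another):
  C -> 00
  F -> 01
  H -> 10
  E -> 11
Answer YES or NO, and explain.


Checking each pair (does one codeword prefix another?):
  C='00' vs F='01': no prefix
  C='00' vs H='10': no prefix
  C='00' vs E='11': no prefix
  F='01' vs C='00': no prefix
  F='01' vs H='10': no prefix
  F='01' vs E='11': no prefix
  H='10' vs C='00': no prefix
  H='10' vs F='01': no prefix
  H='10' vs E='11': no prefix
  E='11' vs C='00': no prefix
  E='11' vs F='01': no prefix
  E='11' vs H='10': no prefix
No violation found over all pairs.

YES -- this is a valid prefix code. No codeword is a prefix of any other codeword.


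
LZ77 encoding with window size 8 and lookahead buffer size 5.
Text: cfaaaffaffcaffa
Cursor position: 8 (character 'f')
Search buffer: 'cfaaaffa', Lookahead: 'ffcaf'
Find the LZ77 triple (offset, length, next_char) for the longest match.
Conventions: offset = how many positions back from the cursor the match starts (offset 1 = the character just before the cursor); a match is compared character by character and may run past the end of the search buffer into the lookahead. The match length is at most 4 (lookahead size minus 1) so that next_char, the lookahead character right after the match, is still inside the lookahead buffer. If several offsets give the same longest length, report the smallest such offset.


Try each offset into the search buffer:
  offset=1 (pos 7, char 'a'): match length 0
  offset=2 (pos 6, char 'f'): match length 1
  offset=3 (pos 5, char 'f'): match length 2
  offset=4 (pos 4, char 'a'): match length 0
  offset=5 (pos 3, char 'a'): match length 0
  offset=6 (pos 2, char 'a'): match length 0
  offset=7 (pos 1, char 'f'): match length 1
  offset=8 (pos 0, char 'c'): match length 0
Longest match has length 2 at offset 3.
next_char = character at position 8 + 2 = 10 -> 'c'

Best match: offset=3, length=2 (matching 'ff' starting at position 5)
LZ77 triple: (3, 2, 'c')


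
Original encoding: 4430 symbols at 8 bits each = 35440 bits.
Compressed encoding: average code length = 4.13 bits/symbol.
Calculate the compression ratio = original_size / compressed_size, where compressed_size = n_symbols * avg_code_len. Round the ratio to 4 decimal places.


original_size = n_symbols * orig_bits = 4430 * 8 = 35440 bits
compressed_size = n_symbols * avg_code_len = 4430 * 4.13 = 18295.9 bits
ratio = original_size / compressed_size = 35440 / 18295.9 = 1.937

Compression ratio = 1.937


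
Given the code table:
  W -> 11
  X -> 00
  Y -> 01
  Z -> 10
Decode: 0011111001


Decoding:
00 -> X
11 -> W
11 -> W
10 -> Z
01 -> Y


Result: XWWZY


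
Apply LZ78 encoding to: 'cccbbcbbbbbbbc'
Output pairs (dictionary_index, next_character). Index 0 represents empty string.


LZ78 encoding steps:
Dictionary: {0: ''}
Step 1: w='' (idx 0), next='c' -> output (0, 'c'), add 'c' as idx 1
Step 2: w='c' (idx 1), next='c' -> output (1, 'c'), add 'cc' as idx 2
Step 3: w='' (idx 0), next='b' -> output (0, 'b'), add 'b' as idx 3
Step 4: w='b' (idx 3), next='c' -> output (3, 'c'), add 'bc' as idx 4
Step 5: w='b' (idx 3), next='b' -> output (3, 'b'), add 'bb' as idx 5
Step 6: w='bb' (idx 5), next='b' -> output (5, 'b'), add 'bbb' as idx 6
Step 7: w='bb' (idx 5), next='c' -> output (5, 'c'), add 'bbc' as idx 7


Encoded: [(0, 'c'), (1, 'c'), (0, 'b'), (3, 'c'), (3, 'b'), (5, 'b'), (5, 'c')]


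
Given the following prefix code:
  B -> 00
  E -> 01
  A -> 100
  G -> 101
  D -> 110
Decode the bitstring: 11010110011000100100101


Decoding step by step:
Bits 110 -> D
Bits 101 -> G
Bits 100 -> A
Bits 110 -> D
Bits 00 -> B
Bits 100 -> A
Bits 100 -> A
Bits 101 -> G


Decoded message: DGADBAAG


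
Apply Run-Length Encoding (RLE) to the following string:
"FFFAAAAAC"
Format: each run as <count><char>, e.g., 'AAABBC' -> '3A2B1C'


Scanning runs left to right:
  i=0: run of 'F' x 3 -> '3F'
  i=3: run of 'A' x 5 -> '5A'
  i=8: run of 'C' x 1 -> '1C'

RLE = 3F5A1C


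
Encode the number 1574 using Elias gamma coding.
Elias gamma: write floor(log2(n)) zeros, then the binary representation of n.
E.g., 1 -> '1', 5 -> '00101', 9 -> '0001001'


num_bits = floor(log2(1574)) + 1 = 11
leading_zeros = num_bits - 1 = 10
binary(1574) = 11000100110

Elias gamma(1574) = '0000000000' + '11000100110' = 000000000011000100110 (21 bits)


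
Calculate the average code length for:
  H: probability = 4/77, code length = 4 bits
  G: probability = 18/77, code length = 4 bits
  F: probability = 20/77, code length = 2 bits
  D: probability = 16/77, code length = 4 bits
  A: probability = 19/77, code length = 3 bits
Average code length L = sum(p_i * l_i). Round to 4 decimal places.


Weighted contributions p_i * l_i:
  H: (4/77) * 4 = 16/77
  G: (18/77) * 4 = 72/77
  F: (20/77) * 2 = 40/77
  D: (16/77) * 4 = 64/77
  A: (19/77) * 3 = 57/77
Sum = (16 + 72 + 40 + 64 + 57)/77 = 249/77

L = 249/77 = 3.2338 bits/symbol


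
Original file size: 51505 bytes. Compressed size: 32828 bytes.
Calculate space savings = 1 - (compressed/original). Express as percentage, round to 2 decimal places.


ratio = compressed/original = 32828/51505 = 0.637375
savings = 1 - ratio = 1 - 0.637375 = 0.362625
as a percentage: 0.362625 * 100 = 36.26%

Space savings = 1 - 32828/51505 = 36.26%


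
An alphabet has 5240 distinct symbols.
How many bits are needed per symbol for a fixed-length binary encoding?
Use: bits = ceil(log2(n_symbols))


log2(5240) = 12.3554
Bracket: 2^12 = 4096 < 5240 <= 2^13 = 8192
So ceil(log2(5240)) = 13

bits = ceil(log2(5240)) = ceil(12.3554) = 13 bits


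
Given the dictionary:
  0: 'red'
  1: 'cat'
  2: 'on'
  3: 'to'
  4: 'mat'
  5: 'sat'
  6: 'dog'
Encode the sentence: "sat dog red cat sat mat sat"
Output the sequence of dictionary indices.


Look up each word in the dictionary:
  'sat' -> 5
  'dog' -> 6
  'red' -> 0
  'cat' -> 1
  'sat' -> 5
  'mat' -> 4
  'sat' -> 5

Encoded: [5, 6, 0, 1, 5, 4, 5]


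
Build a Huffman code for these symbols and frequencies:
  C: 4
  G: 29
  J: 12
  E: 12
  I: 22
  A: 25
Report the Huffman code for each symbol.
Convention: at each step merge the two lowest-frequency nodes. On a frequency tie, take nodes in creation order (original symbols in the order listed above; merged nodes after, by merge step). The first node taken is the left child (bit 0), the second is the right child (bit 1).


Huffman tree construction:
Step 1: Merge C(4) + J(12) = 16
Step 2: Merge E(12) + (C+J)(16) = 28
Step 3: Merge I(22) + A(25) = 47
Step 4: Merge (E+(C+J))(28) + G(29) = 57
Step 5: Merge (I+A)(47) + ((E+(C+J))+G)(57) = 104
Read each symbol's code off the tree from the root (left child = 0, right child = 1).

Codes:
  C: 1010 (length 4)
  G: 11 (length 2)
  J: 1011 (length 4)
  E: 100 (length 3)
  I: 00 (length 2)
  A: 01 (length 2)
Average code length: 252/104 = 2.4231 bits/symbol


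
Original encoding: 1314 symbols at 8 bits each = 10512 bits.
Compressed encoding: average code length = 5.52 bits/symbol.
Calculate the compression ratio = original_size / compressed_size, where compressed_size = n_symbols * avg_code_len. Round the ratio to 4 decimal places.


original_size = n_symbols * orig_bits = 1314 * 8 = 10512 bits
compressed_size = n_symbols * avg_code_len = 1314 * 5.52 = 7253.28 bits
ratio = original_size / compressed_size = 10512 / 7253.28 = 1.4493

Compression ratio = 1.4493


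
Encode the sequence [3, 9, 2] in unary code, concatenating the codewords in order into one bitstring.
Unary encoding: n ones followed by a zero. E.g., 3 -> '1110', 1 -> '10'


Encode each number as n ones followed by a terminating 0:
  3 -> 1110 (4 bits)
  9 -> 1111111110 (10 bits)
  2 -> 110 (3 bits)
Total length = 4 + 10 + 3 = 17 bits.

Unary([3, 9, 2]) = 11101111111110110 (17 bits)


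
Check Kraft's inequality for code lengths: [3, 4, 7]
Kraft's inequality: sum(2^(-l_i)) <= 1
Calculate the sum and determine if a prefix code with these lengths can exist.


Sum = 2^(-3) + 2^(-4) + 2^(-7)
    = 0.125 + 0.0625 + 0.0078125
    = 25/128 = 0.1953125
Since 0.1953125 <= 1, Kraft's inequality IS satisfied.
A prefix code with these lengths CAN exist.

Kraft sum = 0.1953125. Satisfied.


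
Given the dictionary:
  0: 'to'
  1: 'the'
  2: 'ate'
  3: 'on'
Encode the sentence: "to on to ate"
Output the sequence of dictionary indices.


Look up each word in the dictionary:
  'to' -> 0
  'on' -> 3
  'to' -> 0
  'ate' -> 2

Encoded: [0, 3, 0, 2]


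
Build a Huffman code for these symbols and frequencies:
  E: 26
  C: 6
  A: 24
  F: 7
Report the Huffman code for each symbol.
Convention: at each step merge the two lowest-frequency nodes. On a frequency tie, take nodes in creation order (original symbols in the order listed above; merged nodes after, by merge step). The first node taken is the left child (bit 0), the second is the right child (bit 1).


Huffman tree construction:
Step 1: Merge C(6) + F(7) = 13
Step 2: Merge (C+F)(13) + A(24) = 37
Step 3: Merge E(26) + ((C+F)+A)(37) = 63
Read each symbol's code off the tree from the root (left child = 0, right child = 1).

Codes:
  E: 0 (length 1)
  C: 100 (length 3)
  A: 11 (length 2)
  F: 101 (length 3)
Average code length: 113/63 = 1.7937 bits/symbol


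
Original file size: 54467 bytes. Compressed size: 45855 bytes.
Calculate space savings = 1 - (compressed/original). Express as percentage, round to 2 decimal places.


ratio = compressed/original = 45855/54467 = 0.841886
savings = 1 - ratio = 1 - 0.841886 = 0.158114
as a percentage: 0.158114 * 100 = 15.81%

Space savings = 1 - 45855/54467 = 15.81%


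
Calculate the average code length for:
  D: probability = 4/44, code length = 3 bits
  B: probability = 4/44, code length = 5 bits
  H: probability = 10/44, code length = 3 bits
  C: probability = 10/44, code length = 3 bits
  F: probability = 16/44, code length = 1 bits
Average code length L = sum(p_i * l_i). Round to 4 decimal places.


Weighted contributions p_i * l_i:
  D: (4/44) * 3 = 12/44
  B: (4/44) * 5 = 20/44
  H: (10/44) * 3 = 30/44
  C: (10/44) * 3 = 30/44
  F: (16/44) * 1 = 16/44
Sum = (12 + 20 + 30 + 30 + 16)/44 = 108/44

L = 108/44 = 2.4545 bits/symbol


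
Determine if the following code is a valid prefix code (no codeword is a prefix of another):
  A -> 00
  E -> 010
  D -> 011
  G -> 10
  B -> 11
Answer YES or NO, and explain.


Checking each pair (does one codeword prefix another?):
  A='00' vs E='010': no prefix
  A='00' vs D='011': no prefix
  A='00' vs G='10': no prefix
  A='00' vs B='11': no prefix
  E='010' vs A='00': no prefix
  E='010' vs D='011': no prefix
  E='010' vs G='10': no prefix
  E='010' vs B='11': no prefix
  D='011' vs A='00': no prefix
  D='011' vs E='010': no prefix
  D='011' vs G='10': no prefix
  D='011' vs B='11': no prefix
  G='10' vs A='00': no prefix
  G='10' vs E='010': no prefix
  G='10' vs D='011': no prefix
  G='10' vs B='11': no prefix
  B='11' vs A='00': no prefix
  B='11' vs E='010': no prefix
  B='11' vs D='011': no prefix
  B='11' vs G='10': no prefix
No violation found over all pairs.

YES -- this is a valid prefix code. No codeword is a prefix of any other codeword.


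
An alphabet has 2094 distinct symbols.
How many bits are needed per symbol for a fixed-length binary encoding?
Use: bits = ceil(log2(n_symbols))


log2(2094) = 11.032
Bracket: 2^11 = 2048 < 2094 <= 2^12 = 4096
So ceil(log2(2094)) = 12

bits = ceil(log2(2094)) = ceil(11.032) = 12 bits


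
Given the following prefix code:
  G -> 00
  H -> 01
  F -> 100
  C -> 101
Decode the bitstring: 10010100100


Decoding step by step:
Bits 100 -> F
Bits 101 -> C
Bits 00 -> G
Bits 100 -> F


Decoded message: FCGF


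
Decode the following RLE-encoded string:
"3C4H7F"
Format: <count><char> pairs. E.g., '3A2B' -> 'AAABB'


Expanding each <count><char> pair:
  3C -> 'CCC'
  4H -> 'HHHH'
  7F -> 'FFFFFFF'

Decoded = CCCHHHHFFFFFFF


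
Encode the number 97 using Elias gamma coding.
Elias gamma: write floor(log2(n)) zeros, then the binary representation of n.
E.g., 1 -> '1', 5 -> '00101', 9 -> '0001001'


num_bits = floor(log2(97)) + 1 = 7
leading_zeros = num_bits - 1 = 6
binary(97) = 1100001

Elias gamma(97) = '000000' + '1100001' = 0000001100001 (13 bits)


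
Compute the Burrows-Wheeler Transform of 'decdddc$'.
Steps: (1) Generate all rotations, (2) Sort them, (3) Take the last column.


Rotations (sorted):
  0: $decdddc -> last char: c
  1: c$decddd -> last char: d
  2: cdddc$de -> last char: e
  3: dc$decdd -> last char: d
  4: ddc$decd -> last char: d
  5: dddc$dec -> last char: c
  6: decdddc$ -> last char: $
  7: ecdddc$d -> last char: d


BWT = cdeddc$d


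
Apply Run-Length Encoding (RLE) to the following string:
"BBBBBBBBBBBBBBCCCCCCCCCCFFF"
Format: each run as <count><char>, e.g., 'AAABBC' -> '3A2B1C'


Scanning runs left to right:
  i=0: run of 'B' x 14 -> '14B'
  i=14: run of 'C' x 10 -> '10C'
  i=24: run of 'F' x 3 -> '3F'

RLE = 14B10C3F


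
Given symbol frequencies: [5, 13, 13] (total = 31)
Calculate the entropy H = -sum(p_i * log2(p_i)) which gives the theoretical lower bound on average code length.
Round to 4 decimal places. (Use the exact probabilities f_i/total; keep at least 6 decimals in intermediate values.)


Per-symbol terms -p_i * log2(p_i) with p_i = f_i/31:
  p = 5/31 = 0.161290: log2(p) = -2.632268, -p*log2(p) = 0.424559
  p = 13/31 = 0.419355: log2(p) = -1.253757, -p*log2(p) = 0.525769
  p = 13/31 = 0.419355: log2(p) = -1.253757, -p*log2(p) = 0.525769
H = 0.424559 + 0.525769 + 0.525769 = 1.476097

H = 1.4761 bits/symbol


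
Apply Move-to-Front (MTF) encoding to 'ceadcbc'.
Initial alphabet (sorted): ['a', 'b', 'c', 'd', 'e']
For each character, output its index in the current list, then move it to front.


MTF encoding:
'c': index 2 in ['a', 'b', 'c', 'd', 'e'] -> ['c', 'a', 'b', 'd', 'e']
'e': index 4 in ['c', 'a', 'b', 'd', 'e'] -> ['e', 'c', 'a', 'b', 'd']
'a': index 2 in ['e', 'c', 'a', 'b', 'd'] -> ['a', 'e', 'c', 'b', 'd']
'd': index 4 in ['a', 'e', 'c', 'b', 'd'] -> ['d', 'a', 'e', 'c', 'b']
'c': index 3 in ['d', 'a', 'e', 'c', 'b'] -> ['c', 'd', 'a', 'e', 'b']
'b': index 4 in ['c', 'd', 'a', 'e', 'b'] -> ['b', 'c', 'd', 'a', 'e']
'c': index 1 in ['b', 'c', 'd', 'a', 'e'] -> ['c', 'b', 'd', 'a', 'e']


Output: [2, 4, 2, 4, 3, 4, 1]


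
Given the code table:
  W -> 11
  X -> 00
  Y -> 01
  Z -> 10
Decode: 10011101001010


Decoding:
10 -> Z
01 -> Y
11 -> W
01 -> Y
00 -> X
10 -> Z
10 -> Z


Result: ZYWYXZZ


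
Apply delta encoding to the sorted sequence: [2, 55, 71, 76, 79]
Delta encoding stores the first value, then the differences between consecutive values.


First value: 2
Deltas:
  55 - 2 = 53
  71 - 55 = 16
  76 - 71 = 5
  79 - 76 = 3


Delta encoded: [2, 53, 16, 5, 3]


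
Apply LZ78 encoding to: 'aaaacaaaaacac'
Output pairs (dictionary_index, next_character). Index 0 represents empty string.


LZ78 encoding steps:
Dictionary: {0: ''}
Step 1: w='' (idx 0), next='a' -> output (0, 'a'), add 'a' as idx 1
Step 2: w='a' (idx 1), next='a' -> output (1, 'a'), add 'aa' as idx 2
Step 3: w='a' (idx 1), next='c' -> output (1, 'c'), add 'ac' as idx 3
Step 4: w='aa' (idx 2), next='a' -> output (2, 'a'), add 'aaa' as idx 4
Step 5: w='aa' (idx 2), next='c' -> output (2, 'c'), add 'aac' as idx 5
Step 6: w='ac' (idx 3), end of input -> output (3, '')


Encoded: [(0, 'a'), (1, 'a'), (1, 'c'), (2, 'a'), (2, 'c'), (3, '')]


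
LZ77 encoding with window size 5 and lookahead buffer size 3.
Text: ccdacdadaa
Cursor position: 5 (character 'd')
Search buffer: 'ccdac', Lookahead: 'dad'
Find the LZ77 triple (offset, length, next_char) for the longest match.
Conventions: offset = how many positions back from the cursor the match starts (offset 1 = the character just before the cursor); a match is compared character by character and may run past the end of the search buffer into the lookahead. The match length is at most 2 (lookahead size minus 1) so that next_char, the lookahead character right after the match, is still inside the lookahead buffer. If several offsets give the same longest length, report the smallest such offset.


Try each offset into the search buffer:
  offset=1 (pos 4, char 'c'): match length 0
  offset=2 (pos 3, char 'a'): match length 0
  offset=3 (pos 2, char 'd'): match length 2
  offset=4 (pos 1, char 'c'): match length 0
  offset=5 (pos 0, char 'c'): match length 0
Longest match has length 2 at offset 3.
next_char = character at position 5 + 2 = 7 -> 'd'

Best match: offset=3, length=2 (matching 'da' starting at position 2)
LZ77 triple: (3, 2, 'd')


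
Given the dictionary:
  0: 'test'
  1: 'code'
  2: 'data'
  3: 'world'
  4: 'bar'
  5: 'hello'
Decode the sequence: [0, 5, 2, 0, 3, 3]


Look up each index in the dictionary:
  0 -> 'test'
  5 -> 'hello'
  2 -> 'data'
  0 -> 'test'
  3 -> 'world'
  3 -> 'world'

Decoded: "test hello data test world world"


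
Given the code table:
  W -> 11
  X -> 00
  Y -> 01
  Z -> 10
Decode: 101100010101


Decoding:
10 -> Z
11 -> W
00 -> X
01 -> Y
01 -> Y
01 -> Y


Result: ZWXYYY


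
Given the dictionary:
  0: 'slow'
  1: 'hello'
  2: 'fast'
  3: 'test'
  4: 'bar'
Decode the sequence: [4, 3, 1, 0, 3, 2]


Look up each index in the dictionary:
  4 -> 'bar'
  3 -> 'test'
  1 -> 'hello'
  0 -> 'slow'
  3 -> 'test'
  2 -> 'fast'

Decoded: "bar test hello slow test fast"


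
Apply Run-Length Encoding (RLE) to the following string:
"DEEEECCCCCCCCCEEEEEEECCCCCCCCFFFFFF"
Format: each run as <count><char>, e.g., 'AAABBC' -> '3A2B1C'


Scanning runs left to right:
  i=0: run of 'D' x 1 -> '1D'
  i=1: run of 'E' x 4 -> '4E'
  i=5: run of 'C' x 9 -> '9C'
  i=14: run of 'E' x 7 -> '7E'
  i=21: run of 'C' x 8 -> '8C'
  i=29: run of 'F' x 6 -> '6F'

RLE = 1D4E9C7E8C6F


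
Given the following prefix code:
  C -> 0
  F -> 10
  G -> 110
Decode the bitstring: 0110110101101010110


Decoding step by step:
Bits 0 -> C
Bits 110 -> G
Bits 110 -> G
Bits 10 -> F
Bits 110 -> G
Bits 10 -> F
Bits 10 -> F
Bits 110 -> G


Decoded message: CGGFGFFG


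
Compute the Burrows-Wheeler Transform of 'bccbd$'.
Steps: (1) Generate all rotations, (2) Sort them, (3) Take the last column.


Rotations (sorted):
  0: $bccbd -> last char: d
  1: bccbd$ -> last char: $
  2: bd$bcc -> last char: c
  3: cbd$bc -> last char: c
  4: ccbd$b -> last char: b
  5: d$bccb -> last char: b


BWT = d$ccbb


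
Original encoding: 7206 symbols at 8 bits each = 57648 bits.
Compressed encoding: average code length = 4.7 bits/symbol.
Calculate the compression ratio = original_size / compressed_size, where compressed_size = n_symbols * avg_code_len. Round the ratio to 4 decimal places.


original_size = n_symbols * orig_bits = 7206 * 8 = 57648 bits
compressed_size = n_symbols * avg_code_len = 7206 * 4.7 = 33868.2 bits
ratio = original_size / compressed_size = 57648 / 33868.2 = 1.7021

Compression ratio = 1.7021


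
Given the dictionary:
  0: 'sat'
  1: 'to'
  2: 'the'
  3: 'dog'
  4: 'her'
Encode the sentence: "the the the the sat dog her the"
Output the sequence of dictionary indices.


Look up each word in the dictionary:
  'the' -> 2
  'the' -> 2
  'the' -> 2
  'the' -> 2
  'sat' -> 0
  'dog' -> 3
  'her' -> 4
  'the' -> 2

Encoded: [2, 2, 2, 2, 0, 3, 4, 2]


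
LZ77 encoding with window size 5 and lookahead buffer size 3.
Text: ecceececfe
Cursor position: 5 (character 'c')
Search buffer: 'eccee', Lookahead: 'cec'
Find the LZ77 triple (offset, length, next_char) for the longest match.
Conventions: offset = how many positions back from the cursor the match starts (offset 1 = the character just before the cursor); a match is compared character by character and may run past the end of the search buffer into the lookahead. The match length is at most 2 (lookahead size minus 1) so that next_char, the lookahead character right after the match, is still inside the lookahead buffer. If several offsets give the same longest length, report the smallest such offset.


Try each offset into the search buffer:
  offset=1 (pos 4, char 'e'): match length 0
  offset=2 (pos 3, char 'e'): match length 0
  offset=3 (pos 2, char 'c'): match length 2
  offset=4 (pos 1, char 'c'): match length 1
  offset=5 (pos 0, char 'e'): match length 0
Longest match has length 2 at offset 3.
next_char = character at position 5 + 2 = 7 -> 'c'

Best match: offset=3, length=2 (matching 'ce' starting at position 2)
LZ77 triple: (3, 2, 'c')


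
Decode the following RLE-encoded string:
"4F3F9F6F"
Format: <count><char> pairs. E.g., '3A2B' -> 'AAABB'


Expanding each <count><char> pair:
  4F -> 'FFFF'
  3F -> 'FFF'
  9F -> 'FFFFFFFFF'
  6F -> 'FFFFFF'

Decoded = FFFFFFFFFFFFFFFFFFFFFF


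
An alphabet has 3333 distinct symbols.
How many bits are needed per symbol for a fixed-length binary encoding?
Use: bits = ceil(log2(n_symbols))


log2(3333) = 11.7026
Bracket: 2^11 = 2048 < 3333 <= 2^12 = 4096
So ceil(log2(3333)) = 12

bits = ceil(log2(3333)) = ceil(11.7026) = 12 bits


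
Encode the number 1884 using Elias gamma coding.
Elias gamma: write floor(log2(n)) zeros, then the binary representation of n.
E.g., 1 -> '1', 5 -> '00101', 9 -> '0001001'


num_bits = floor(log2(1884)) + 1 = 11
leading_zeros = num_bits - 1 = 10
binary(1884) = 11101011100

Elias gamma(1884) = '0000000000' + '11101011100' = 000000000011101011100 (21 bits)


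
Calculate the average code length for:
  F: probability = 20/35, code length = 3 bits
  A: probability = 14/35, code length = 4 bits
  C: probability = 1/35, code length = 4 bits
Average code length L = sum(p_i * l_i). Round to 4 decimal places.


Weighted contributions p_i * l_i:
  F: (20/35) * 3 = 60/35
  A: (14/35) * 4 = 56/35
  C: (1/35) * 4 = 4/35
Sum = (60 + 56 + 4)/35 = 120/35

L = 120/35 = 3.4286 bits/symbol


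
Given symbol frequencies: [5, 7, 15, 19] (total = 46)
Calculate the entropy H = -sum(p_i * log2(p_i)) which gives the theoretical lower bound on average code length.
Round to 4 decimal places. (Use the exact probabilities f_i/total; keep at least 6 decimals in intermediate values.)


Per-symbol terms -p_i * log2(p_i) with p_i = f_i/46:
  p = 5/46 = 0.108696: log2(p) = -3.201634, -p*log2(p) = 0.348004
  p = 7/46 = 0.152174: log2(p) = -2.716207, -p*log2(p) = 0.413336
  p = 15/46 = 0.326087: log2(p) = -1.616671, -p*log2(p) = 0.527175
  p = 19/46 = 0.413043: log2(p) = -1.275634, -p*log2(p) = 0.526892
H = 0.348004 + 0.413336 + 0.527175 + 0.526892 = 1.815407

H = 1.8154 bits/symbol


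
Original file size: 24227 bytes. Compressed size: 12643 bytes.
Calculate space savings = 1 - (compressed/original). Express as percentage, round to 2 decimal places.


ratio = compressed/original = 12643/24227 = 0.521856
savings = 1 - ratio = 1 - 0.521856 = 0.478144
as a percentage: 0.478144 * 100 = 47.81%

Space savings = 1 - 12643/24227 = 47.81%


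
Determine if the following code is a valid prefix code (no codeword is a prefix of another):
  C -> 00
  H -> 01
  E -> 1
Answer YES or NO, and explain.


Checking each pair (does one codeword prefix another?):
  C='00' vs H='01': no prefix
  C='00' vs E='1': no prefix
  H='01' vs C='00': no prefix
  H='01' vs E='1': no prefix
  E='1' vs C='00': no prefix
  E='1' vs H='01': no prefix
No violation found over all pairs.

YES -- this is a valid prefix code. No codeword is a prefix of any other codeword.


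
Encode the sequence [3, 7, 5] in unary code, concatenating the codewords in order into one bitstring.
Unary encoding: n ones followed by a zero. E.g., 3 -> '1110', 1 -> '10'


Encode each number as n ones followed by a terminating 0:
  3 -> 1110 (4 bits)
  7 -> 11111110 (8 bits)
  5 -> 111110 (6 bits)
Total length = 4 + 8 + 6 = 18 bits.

Unary([3, 7, 5]) = 111011111110111110 (18 bits)


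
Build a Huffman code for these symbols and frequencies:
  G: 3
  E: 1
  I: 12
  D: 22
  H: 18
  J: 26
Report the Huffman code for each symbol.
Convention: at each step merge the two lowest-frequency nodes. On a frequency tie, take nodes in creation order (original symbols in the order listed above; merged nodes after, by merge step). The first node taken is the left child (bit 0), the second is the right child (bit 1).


Huffman tree construction:
Step 1: Merge E(1) + G(3) = 4
Step 2: Merge (E+G)(4) + I(12) = 16
Step 3: Merge ((E+G)+I)(16) + H(18) = 34
Step 4: Merge D(22) + J(26) = 48
Step 5: Merge (((E+G)+I)+H)(34) + (D+J)(48) = 82
Read each symbol's code off the tree from the root (left child = 0, right child = 1).

Codes:
  G: 0001 (length 4)
  E: 0000 (length 4)
  I: 001 (length 3)
  D: 10 (length 2)
  H: 01 (length 2)
  J: 11 (length 2)
Average code length: 184/82 = 2.2439 bits/symbol


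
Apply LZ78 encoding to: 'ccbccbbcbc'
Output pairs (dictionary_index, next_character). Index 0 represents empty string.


LZ78 encoding steps:
Dictionary: {0: ''}
Step 1: w='' (idx 0), next='c' -> output (0, 'c'), add 'c' as idx 1
Step 2: w='c' (idx 1), next='b' -> output (1, 'b'), add 'cb' as idx 2
Step 3: w='c' (idx 1), next='c' -> output (1, 'c'), add 'cc' as idx 3
Step 4: w='' (idx 0), next='b' -> output (0, 'b'), add 'b' as idx 4
Step 5: w='b' (idx 4), next='c' -> output (4, 'c'), add 'bc' as idx 5
Step 6: w='bc' (idx 5), end of input -> output (5, '')


Encoded: [(0, 'c'), (1, 'b'), (1, 'c'), (0, 'b'), (4, 'c'), (5, '')]


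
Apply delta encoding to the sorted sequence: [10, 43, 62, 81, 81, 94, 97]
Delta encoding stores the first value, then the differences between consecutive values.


First value: 10
Deltas:
  43 - 10 = 33
  62 - 43 = 19
  81 - 62 = 19
  81 - 81 = 0
  94 - 81 = 13
  97 - 94 = 3


Delta encoded: [10, 33, 19, 19, 0, 13, 3]


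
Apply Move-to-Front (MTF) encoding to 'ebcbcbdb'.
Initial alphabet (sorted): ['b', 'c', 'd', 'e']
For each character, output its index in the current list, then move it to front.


MTF encoding:
'e': index 3 in ['b', 'c', 'd', 'e'] -> ['e', 'b', 'c', 'd']
'b': index 1 in ['e', 'b', 'c', 'd'] -> ['b', 'e', 'c', 'd']
'c': index 2 in ['b', 'e', 'c', 'd'] -> ['c', 'b', 'e', 'd']
'b': index 1 in ['c', 'b', 'e', 'd'] -> ['b', 'c', 'e', 'd']
'c': index 1 in ['b', 'c', 'e', 'd'] -> ['c', 'b', 'e', 'd']
'b': index 1 in ['c', 'b', 'e', 'd'] -> ['b', 'c', 'e', 'd']
'd': index 3 in ['b', 'c', 'e', 'd'] -> ['d', 'b', 'c', 'e']
'b': index 1 in ['d', 'b', 'c', 'e'] -> ['b', 'd', 'c', 'e']


Output: [3, 1, 2, 1, 1, 1, 3, 1]


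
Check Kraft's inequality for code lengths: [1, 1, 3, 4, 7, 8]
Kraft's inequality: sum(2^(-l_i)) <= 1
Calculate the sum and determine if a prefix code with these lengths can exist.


Sum = 2^(-1) + 2^(-1) + 2^(-3) + 2^(-4) + 2^(-7) + 2^(-8)
    = 0.5 + 0.5 + 0.125 + 0.0625 + 0.0078125 + 0.00390625
    = 307/256 = 1.19921875
Since 1.19921875 > 1, Kraft's inequality is NOT satisfied.
A prefix code with these lengths CANNOT exist.

Kraft sum = 1.19921875. Not satisfied.
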